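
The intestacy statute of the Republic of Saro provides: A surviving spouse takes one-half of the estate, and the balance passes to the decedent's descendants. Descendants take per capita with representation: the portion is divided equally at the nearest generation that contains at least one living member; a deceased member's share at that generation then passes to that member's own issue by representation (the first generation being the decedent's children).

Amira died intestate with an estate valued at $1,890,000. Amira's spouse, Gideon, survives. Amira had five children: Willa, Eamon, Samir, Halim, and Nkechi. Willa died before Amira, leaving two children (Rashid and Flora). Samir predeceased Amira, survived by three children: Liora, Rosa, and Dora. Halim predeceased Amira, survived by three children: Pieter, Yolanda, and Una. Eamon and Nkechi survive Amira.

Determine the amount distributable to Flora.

Flora receives $94,500.

Gideon takes one-half of $1,890,000 = $945,000. The remaining $945,000 passes to the descendants.
The descendants' portion ($945,000) is divided into 5 shares of $189,000: Eamon and Nkechi each take $189,000; Willa's $189,000 share passes to Willa's issue; Samir's $189,000 share passes to Samir's issue; Halim's $189,000 share passes to Halim's issue.
Willa's share ($189,000) is divided into 2 shares of $94,500: Rashid and Flora each take $94,500.
Samir's share ($189,000) is divided into 3 shares of $63,000: Liora, Rosa, and Dora each take $63,000.
Halim's share ($189,000) is divided into 3 shares of $63,000: Pieter, Yolanda, and Una each take $63,000.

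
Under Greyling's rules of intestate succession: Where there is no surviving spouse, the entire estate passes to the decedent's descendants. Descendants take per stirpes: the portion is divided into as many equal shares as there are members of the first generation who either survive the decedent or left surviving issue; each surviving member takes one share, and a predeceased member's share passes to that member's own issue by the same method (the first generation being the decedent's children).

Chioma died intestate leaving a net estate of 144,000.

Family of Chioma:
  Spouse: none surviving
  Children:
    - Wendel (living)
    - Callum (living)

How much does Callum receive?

Callum receives 72,000.

The entire 144,000 passes to the descendants.
That amount (144,000) is divided into 2 shares of 72,000: Wendel and Callum each take 72,000.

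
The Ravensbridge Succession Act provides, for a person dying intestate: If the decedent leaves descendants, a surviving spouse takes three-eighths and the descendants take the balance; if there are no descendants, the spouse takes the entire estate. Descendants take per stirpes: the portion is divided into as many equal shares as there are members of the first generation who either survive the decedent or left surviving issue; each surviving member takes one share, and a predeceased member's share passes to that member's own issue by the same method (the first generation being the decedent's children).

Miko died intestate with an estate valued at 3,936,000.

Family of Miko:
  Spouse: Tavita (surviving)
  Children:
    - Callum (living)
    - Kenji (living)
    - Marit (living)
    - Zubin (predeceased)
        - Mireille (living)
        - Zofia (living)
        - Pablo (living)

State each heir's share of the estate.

Tavita: 1,476,000; Callum: 615,000; Kenji: 615,000; Marit: 615,000; Mireille: 205,000; Zofia: 205,000; Pablo: 205,000

Tavita takes three-eighths of 3,936,000 = 1,476,000. The remaining 2,460,000 passes to the descendants.
The descendants' portion (2,460,000) is divided into 4 shares of 615,000: Callum, Kenji, and Marit each take 615,000; Zubin's 615,000 share passes to Zubin's issue.
Zubin's share (615,000) is divided into 3 shares of 205,000: Mireille, Zofia, and Pablo each take 205,000.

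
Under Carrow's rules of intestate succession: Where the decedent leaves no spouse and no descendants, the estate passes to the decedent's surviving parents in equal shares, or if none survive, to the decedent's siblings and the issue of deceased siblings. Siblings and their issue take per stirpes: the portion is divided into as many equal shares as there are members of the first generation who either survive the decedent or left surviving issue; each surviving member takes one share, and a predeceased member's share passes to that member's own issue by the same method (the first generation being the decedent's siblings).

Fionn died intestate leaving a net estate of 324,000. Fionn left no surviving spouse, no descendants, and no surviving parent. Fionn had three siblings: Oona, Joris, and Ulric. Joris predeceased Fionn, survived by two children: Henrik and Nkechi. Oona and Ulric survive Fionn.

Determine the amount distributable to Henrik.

Henrik receives 54,000.

The entire 324,000 passes to the siblings and their issue.
That amount (324,000) is divided into 3 shares of 108,000: Oona and Ulric each take 108,000; Joris's 108,000 share passes to Joris's issue.
Joris's share (108,000) is divided into 2 shares of 54,000: Henrik and Nkechi each take 54,000.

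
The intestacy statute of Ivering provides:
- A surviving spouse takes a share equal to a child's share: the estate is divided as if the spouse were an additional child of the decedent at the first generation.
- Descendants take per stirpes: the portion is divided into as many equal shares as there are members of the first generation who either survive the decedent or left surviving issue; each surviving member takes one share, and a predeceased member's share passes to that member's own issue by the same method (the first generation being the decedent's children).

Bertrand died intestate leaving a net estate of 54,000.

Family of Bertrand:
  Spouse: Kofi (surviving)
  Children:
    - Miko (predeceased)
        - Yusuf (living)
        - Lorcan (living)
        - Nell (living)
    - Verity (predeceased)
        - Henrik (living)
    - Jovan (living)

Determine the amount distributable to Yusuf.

Yusuf receives 4,500.

The spouse counts as an additional share at the children's level, so there are 4 primary shares of 13,500. Kofi takes one such share (13,500).
The children's combined portion (40,500) is divided into 3 shares of 13,500: Jovan takes 13,500; Miko's 13,500 share passes to Miko's issue; Verity's 13,500 share passes to Verity's issue.
Miko's share (13,500) is divided into 3 shares of 4,500: Yusuf, Lorcan, and Nell each take 4,500.
Verity's share (13,500) passes entirely to Henrik.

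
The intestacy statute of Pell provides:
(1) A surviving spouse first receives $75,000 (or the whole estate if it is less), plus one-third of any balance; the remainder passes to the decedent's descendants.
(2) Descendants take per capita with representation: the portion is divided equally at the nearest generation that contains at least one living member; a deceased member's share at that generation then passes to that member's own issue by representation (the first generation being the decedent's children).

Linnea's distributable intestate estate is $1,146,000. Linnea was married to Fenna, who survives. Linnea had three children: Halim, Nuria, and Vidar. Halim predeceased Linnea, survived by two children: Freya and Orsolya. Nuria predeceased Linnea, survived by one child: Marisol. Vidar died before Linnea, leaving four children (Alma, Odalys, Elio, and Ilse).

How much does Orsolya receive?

Fenna first takes $75,000, leaving a balance of $1,071,000. Fenna then takes one-third of the balance ($357,000), for a total of $432,000. The remaining $714,000 passes to the descendants.
No child survives, so the initial division is made at the grandchildren's generation.
The descendants' portion ($714,000) is divided into 7 shares of $102,000: Freya, Orsolya, Marisol, Alma, Odalys, Elio, and Ilse each take $102,000.

Orsolya receives $102,000.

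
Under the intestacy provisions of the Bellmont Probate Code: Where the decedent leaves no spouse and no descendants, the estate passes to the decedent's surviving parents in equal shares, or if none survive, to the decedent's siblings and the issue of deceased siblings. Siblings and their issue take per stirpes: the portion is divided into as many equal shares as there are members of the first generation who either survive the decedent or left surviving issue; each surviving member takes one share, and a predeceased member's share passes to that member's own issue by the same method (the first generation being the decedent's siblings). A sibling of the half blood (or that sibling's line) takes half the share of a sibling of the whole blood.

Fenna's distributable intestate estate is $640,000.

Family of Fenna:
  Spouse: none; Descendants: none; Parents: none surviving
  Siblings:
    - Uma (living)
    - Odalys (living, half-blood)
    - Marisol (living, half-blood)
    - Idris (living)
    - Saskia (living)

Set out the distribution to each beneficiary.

Uma: $160,000; Odalys: $80,000; Marisol: $80,000; Idris: $160,000; Saskia: $160,000

The entire $640,000 passes to the siblings and their issue.
Counting each half-blood sibling's line as half a unit, there are 4 units in $640,000, so one unit is $160,000. Whole-blood lines (Uma, Idris, and Saskia) take $160,000 each; half-blood lines (Odalys and Marisol) take $80,000 each.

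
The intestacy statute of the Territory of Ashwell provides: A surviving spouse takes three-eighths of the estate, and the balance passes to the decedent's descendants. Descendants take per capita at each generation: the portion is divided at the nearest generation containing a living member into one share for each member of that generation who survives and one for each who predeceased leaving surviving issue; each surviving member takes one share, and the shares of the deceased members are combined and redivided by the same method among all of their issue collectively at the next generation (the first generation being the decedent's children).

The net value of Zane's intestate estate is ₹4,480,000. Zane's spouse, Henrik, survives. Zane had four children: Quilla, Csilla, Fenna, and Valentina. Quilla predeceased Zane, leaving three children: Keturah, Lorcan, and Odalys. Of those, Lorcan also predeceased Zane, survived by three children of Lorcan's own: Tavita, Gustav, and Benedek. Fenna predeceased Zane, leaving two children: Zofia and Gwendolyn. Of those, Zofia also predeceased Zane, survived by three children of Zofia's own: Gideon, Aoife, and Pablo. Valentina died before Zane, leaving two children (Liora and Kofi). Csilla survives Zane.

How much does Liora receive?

Henrik takes three-eighths of ₹4,480,000 = ₹1,680,000. The remaining ₹2,800,000 passes to the descendants.
The descendants' portion (₹2,800,000) is divided at the children's generation into 4 shares of ₹700,000. Csilla takes ₹700,000. The 3 shares of the deceased (Quilla, Fenna, and Valentina) are combined into a pool of ₹2,100,000.
That pool (₹2,100,000) is divided at the grandchildren's generation into 7 shares of ₹300,000. Keturah, Odalys, Gwendolyn, Liora, and Kofi each take ₹300,000. The 2 shares of the deceased (Lorcan and Zofia) are combined into a pool of ₹600,000.
That pool (₹600,000) is divided at the great-grandchildren's generation equally among Tavita, Gustav, Benedek, Gideon, Aoife, and Pablo: ₹100,000 each.

Liora receives ₹300,000.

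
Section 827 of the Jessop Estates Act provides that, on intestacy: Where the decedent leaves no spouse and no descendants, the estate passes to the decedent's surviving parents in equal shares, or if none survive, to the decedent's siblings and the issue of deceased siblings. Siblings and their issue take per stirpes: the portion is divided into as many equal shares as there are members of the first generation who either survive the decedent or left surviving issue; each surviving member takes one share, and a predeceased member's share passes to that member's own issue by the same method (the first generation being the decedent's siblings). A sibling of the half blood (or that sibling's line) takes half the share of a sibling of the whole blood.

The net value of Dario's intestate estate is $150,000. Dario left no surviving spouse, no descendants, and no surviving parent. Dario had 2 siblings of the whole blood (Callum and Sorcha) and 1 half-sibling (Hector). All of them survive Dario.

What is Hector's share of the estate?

The entire $150,000 passes to the siblings and their issue.
Counting each half-blood sibling's line as half a unit, there are 5/2 units in $150,000, so one unit is $60,000. Whole-blood lines (Callum and Sorcha) take $60,000 each; half-blood lines (Hector) take $30,000 each.

Hector receives $30,000.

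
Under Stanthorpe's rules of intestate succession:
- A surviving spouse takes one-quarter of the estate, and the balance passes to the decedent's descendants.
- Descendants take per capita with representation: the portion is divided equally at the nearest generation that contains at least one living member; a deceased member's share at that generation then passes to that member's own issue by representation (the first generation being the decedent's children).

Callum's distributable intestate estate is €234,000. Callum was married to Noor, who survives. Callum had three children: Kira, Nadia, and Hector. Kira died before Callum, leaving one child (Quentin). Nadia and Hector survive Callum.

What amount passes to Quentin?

Noor takes one-quarter of €234,000 = €58,500. The remaining €175,500 passes to the descendants.
The descendants' portion (€175,500) is divided into 3 shares of €58,500: Nadia and Hector each take €58,500; Kira's €58,500 share passes to Kira's issue.
Kira's share (€58,500) passes entirely to Quentin.

Quentin receives €58,500.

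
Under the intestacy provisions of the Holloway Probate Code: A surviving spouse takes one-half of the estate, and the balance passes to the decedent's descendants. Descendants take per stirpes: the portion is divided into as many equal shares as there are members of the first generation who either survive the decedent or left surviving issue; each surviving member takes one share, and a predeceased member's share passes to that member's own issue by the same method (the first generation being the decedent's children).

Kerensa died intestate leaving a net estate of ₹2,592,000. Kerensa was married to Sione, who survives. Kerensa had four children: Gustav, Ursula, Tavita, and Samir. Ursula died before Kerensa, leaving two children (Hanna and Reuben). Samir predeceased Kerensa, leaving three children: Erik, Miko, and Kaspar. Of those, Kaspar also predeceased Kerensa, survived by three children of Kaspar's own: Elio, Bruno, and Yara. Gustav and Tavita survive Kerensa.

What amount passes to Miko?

Miko receives ₹108,000.

Sione takes one-half of ₹2,592,000 = ₹1,296,000. The remaining ₹1,296,000 passes to the descendants.
The descendants' portion (₹1,296,000) is divided into 4 shares of ₹324,000: Gustav and Tavita each take ₹324,000; Ursula's ₹324,000 share passes to Ursula's issue; Samir's ₹324,000 share passes to Samir's issue.
Ursula's share (₹324,000) is divided into 2 shares of ₹162,000: Hanna and Reuben each take ₹162,000.
Samir's share (₹324,000) is divided into 3 shares of ₹108,000: Erik and Miko each take ₹108,000; Kaspar's ₹108,000 share passes to Kaspar's issue.
Kaspar's share (₹108,000) is divided into 3 shares of ₹36,000: Elio, Bruno, and Yara each take ₹36,000.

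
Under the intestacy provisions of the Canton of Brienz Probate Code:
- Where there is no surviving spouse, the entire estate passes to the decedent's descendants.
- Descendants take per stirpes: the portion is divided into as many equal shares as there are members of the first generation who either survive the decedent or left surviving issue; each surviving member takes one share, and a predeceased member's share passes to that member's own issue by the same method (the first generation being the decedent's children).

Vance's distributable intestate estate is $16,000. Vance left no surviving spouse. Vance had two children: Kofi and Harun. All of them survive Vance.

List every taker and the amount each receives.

The entire $16,000 passes to the descendants.
That amount ($16,000) is divided into 2 shares of $8,000: Kofi and Harun each take $8,000.

Kofi: $8,000; Harun: $8,000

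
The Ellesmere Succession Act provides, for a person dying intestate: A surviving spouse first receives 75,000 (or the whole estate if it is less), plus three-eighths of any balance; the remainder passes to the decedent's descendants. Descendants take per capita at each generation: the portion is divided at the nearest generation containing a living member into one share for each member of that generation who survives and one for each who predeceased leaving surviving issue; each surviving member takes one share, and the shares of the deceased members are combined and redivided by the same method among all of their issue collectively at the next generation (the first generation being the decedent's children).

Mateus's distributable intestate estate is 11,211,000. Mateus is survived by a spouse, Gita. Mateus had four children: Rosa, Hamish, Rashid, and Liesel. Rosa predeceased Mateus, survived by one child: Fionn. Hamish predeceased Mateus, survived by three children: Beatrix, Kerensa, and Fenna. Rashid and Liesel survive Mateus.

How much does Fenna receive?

Fenna receives 870,000.

Gita first takes 75,000, leaving a balance of 11,136,000. Gita then takes three-eighths of the balance (4,176,000), for a total of 4,251,000. The remaining 6,960,000 passes to the descendants.
The descendants' portion (6,960,000) is divided at the children's generation into 4 shares of 1,740,000. Rashid and Liesel each take 1,740,000. The 2 shares of the deceased (Rosa and Hamish) are combined into a pool of 3,480,000.
That pool (3,480,000) is divided at the grandchildren's generation equally among Fionn, Beatrix, Kerensa, and Fenna: 870,000 each.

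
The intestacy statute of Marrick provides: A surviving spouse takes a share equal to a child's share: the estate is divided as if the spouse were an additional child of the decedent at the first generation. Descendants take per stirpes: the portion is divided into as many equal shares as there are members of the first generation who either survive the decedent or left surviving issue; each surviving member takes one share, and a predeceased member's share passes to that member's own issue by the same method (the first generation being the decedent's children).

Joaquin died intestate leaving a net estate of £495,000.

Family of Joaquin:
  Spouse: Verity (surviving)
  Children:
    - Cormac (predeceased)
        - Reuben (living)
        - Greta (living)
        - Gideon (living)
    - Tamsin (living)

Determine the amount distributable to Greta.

The spouse counts as an additional share at the children's level, so there are 3 primary shares of £165,000. Verity takes one such share (£165,000).
The children's combined portion (£330,000) is divided into 2 shares of £165,000: Tamsin takes £165,000; Cormac's £165,000 share passes to Cormac's issue.
Cormac's share (£165,000) is divided into 3 shares of £55,000: Reuben, Greta, and Gideon each take £55,000.

Greta receives £55,000.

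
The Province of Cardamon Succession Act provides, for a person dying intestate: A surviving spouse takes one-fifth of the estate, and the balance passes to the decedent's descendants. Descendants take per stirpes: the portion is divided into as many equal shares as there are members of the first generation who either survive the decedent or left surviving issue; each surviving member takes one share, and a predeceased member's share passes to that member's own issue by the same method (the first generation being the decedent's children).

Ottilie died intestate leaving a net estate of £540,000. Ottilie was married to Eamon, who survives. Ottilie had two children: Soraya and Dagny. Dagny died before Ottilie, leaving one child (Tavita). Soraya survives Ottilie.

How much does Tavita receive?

Eamon takes one-fifth of £540,000 = £108,000. The remaining £432,000 passes to the descendants.
The descendants' portion (£432,000) is divided into 2 shares of £216,000: Soraya takes £216,000; Dagny's £216,000 share passes to Dagny's issue.
Dagny's share (£216,000) passes entirely to Tavita.

Tavita receives £216,000.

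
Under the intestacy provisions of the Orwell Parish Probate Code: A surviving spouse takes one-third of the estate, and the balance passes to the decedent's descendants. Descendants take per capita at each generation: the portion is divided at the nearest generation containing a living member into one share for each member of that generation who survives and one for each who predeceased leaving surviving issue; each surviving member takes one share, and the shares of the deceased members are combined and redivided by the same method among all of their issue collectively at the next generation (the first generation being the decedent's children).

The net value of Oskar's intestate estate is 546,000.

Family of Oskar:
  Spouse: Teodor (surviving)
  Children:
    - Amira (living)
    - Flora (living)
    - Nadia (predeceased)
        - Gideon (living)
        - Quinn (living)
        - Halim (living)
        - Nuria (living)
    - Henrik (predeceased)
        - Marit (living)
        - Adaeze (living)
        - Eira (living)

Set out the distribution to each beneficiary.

Teodor: 182,000; Amira: 91,000; Flora: 91,000; Gideon: 26,000; Quinn: 26,000; Halim: 26,000; Nuria: 26,000; Marit: 26,000; Adaeze: 26,000; Eira: 26,000

Teodor takes one-third of 546,000 = 182,000. The remaining 364,000 passes to the descendants.
The descendants' portion (364,000) is divided at the children's generation into 4 shares of 91,000. Amira and Flora each take 91,000. The 2 shares of the deceased (Nadia and Henrik) are combined into a pool of 182,000.
That pool (182,000) is divided at the grandchildren's generation equally among Gideon, Quinn, Halim, Nuria, Marit, Adaeze, and Eira: 26,000 each.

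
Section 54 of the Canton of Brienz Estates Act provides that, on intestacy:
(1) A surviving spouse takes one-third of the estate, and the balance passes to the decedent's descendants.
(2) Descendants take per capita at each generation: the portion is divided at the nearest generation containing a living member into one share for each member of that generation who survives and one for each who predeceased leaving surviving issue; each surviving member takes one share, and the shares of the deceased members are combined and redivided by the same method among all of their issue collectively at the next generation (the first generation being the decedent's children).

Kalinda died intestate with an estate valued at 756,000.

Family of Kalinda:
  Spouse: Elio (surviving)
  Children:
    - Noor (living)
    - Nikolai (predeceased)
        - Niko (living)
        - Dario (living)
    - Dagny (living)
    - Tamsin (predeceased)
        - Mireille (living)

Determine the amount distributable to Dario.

Dario receives 84,000.

Elio takes one-third of 756,000 = 252,000. The remaining 504,000 passes to the descendants.
The descendants' portion (504,000) is divided at the children's generation into 4 shares of 126,000. Noor and Dagny each take 126,000. The 2 shares of the deceased (Nikolai and Tamsin) are combined into a pool of 252,000.
That pool (252,000) is divided at the grandchildren's generation equally among Niko, Dario, and Mireille: 84,000 each.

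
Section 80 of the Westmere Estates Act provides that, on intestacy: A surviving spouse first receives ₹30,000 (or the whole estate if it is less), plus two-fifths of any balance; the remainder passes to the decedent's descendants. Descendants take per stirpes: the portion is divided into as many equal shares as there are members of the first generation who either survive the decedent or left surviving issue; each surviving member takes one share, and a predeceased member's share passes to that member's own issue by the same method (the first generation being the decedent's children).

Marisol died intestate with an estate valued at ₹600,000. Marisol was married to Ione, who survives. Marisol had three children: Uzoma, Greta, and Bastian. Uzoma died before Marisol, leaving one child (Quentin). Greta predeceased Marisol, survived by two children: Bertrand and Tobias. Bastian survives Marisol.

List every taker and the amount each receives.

Ione first takes ₹30,000, leaving a balance of ₹570,000. Ione then takes two-fifths of the balance (₹228,000), for a total of ₹258,000. The remaining ₹342,000 passes to the descendants.
The descendants' portion (₹342,000) is divided into 3 shares of ₹114,000: Bastian takes ₹114,000; Uzoma's ₹114,000 share passes to Uzoma's issue; Greta's ₹114,000 share passes to Greta's issue.
Uzoma's share (₹114,000) passes entirely to Quentin.
Greta's share (₹114,000) is divided into 2 shares of ₹57,000: Bertrand and Tobias each take ₹57,000.

Ione: ₹258,000; Quentin: ₹114,000; Bertrand: ₹57,000; Tobias: ₹57,000; Bastian: ₹114,000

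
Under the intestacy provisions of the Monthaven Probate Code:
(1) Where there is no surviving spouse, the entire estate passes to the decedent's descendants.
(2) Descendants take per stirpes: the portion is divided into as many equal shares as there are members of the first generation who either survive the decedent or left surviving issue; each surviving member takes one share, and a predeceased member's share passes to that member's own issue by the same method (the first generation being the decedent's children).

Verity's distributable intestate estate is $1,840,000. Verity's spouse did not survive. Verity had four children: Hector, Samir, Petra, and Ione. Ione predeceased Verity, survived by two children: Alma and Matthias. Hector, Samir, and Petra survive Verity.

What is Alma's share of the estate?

Alma receives $230,000.

The entire $1,840,000 passes to the descendants.
That amount ($1,840,000) is divided into 4 shares of $460,000: Hector, Samir, and Petra each take $460,000; Ione's $460,000 share passes to Ione's issue.
Ione's share ($460,000) is divided into 2 shares of $230,000: Alma and Matthias each take $230,000.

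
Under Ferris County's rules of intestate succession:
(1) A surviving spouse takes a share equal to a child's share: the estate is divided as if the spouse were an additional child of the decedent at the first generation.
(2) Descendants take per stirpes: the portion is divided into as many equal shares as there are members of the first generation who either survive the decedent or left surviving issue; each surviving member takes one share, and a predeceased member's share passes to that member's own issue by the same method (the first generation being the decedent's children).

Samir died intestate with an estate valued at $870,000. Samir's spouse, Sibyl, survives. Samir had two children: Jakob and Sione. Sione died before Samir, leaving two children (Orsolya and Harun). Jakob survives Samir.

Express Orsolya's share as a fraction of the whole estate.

Orsolya receives 1/6 of the estate.

The spouse counts as an additional share at the children's level, so there are 3 primary shares of $290,000. Sibyl takes one such share ($290,000).
The children's combined portion ($580,000) is divided into 2 shares of $290,000: Jakob takes $290,000; Sione's $290,000 share passes to Sione's issue.
Sione's share ($290,000) is divided into 2 shares of $145,000: Orsolya and Harun each take $145,000.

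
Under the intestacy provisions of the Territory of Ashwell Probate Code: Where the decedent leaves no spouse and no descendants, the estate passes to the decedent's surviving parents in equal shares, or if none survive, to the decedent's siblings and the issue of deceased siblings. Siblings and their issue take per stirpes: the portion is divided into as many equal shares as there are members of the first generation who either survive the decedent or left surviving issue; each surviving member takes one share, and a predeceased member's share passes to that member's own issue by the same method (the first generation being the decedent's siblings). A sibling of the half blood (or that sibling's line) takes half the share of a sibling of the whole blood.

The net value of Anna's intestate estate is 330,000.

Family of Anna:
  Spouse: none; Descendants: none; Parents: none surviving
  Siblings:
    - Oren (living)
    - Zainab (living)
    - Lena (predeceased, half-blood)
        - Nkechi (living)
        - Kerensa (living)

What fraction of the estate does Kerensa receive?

The entire 330,000 passes to the siblings and their issue.
Counting each half-blood sibling's line as half a unit, there are 5/2 units in 330,000, so one unit is 132,000. Whole-blood lines (Oren and Zainab) take 132,000 each; half-blood lines (Lena) take 66,000 each.
Lena's share (66,000) is divided into 2 shares of 33,000: Nkechi and Kerensa each take 33,000.

Kerensa receives 1/10 of the estate.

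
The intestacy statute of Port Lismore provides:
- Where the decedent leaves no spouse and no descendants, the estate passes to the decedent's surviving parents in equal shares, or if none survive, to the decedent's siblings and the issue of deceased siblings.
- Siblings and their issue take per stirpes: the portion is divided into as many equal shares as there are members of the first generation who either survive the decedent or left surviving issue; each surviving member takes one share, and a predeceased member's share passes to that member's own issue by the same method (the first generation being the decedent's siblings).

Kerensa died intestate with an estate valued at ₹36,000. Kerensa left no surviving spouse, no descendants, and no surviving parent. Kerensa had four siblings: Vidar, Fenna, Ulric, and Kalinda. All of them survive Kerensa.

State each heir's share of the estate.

The entire ₹36,000 passes to the siblings and their issue.
That amount (₹36,000) is divided into 4 shares of ₹9,000: Vidar, Fenna, Ulric, and Kalinda each take ₹9,000.

Vidar: ₹9,000; Fenna: ₹9,000; Ulric: ₹9,000; Kalinda: ₹9,000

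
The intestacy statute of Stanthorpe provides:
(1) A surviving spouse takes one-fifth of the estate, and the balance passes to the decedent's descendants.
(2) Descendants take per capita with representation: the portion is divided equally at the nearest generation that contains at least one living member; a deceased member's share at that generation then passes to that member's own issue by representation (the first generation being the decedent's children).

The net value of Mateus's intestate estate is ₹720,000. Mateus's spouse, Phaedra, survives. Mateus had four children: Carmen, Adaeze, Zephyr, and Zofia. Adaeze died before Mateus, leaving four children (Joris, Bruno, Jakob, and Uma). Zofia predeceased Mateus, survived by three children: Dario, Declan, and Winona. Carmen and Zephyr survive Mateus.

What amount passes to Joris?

Phaedra takes one-fifth of ₹720,000 = ₹144,000. The remaining ₹576,000 passes to the descendants.
The descendants' portion (₹576,000) is divided into 4 shares of ₹144,000: Carmen and Zephyr each take ₹144,000; Adaeze's ₹144,000 share passes to Adaeze's issue; Zofia's ₹144,000 share passes to Zofia's issue.
Adaeze's share (₹144,000) is divided into 4 shares of ₹36,000: Joris, Bruno, Jakob, and Uma each take ₹36,000.
Zofia's share (₹144,000) is divided into 3 shares of ₹48,000: Dario, Declan, and Winona each take ₹48,000.

Joris receives ₹36,000.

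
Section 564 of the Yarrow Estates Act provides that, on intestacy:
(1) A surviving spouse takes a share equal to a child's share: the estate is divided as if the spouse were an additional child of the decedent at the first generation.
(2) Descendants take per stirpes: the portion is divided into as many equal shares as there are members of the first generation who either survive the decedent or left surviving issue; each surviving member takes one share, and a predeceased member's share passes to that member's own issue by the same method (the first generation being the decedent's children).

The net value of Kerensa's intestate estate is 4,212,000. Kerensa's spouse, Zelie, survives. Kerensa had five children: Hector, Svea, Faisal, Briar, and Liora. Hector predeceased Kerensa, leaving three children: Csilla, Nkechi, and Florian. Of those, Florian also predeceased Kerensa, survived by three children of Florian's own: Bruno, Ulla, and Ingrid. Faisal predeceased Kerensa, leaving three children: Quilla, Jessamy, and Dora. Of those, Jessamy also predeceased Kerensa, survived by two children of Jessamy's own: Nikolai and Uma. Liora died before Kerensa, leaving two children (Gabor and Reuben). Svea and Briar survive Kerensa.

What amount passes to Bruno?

The spouse counts as an additional share at the children's level, so there are 6 primary shares of 702,000. Zelie takes one such share (702,000).
The children's combined portion (3,510,000) is divided into 5 shares of 702,000: Svea and Briar each take 702,000; Hector's 702,000 share passes to Hector's issue; Faisal's 702,000 share passes to Faisal's issue; Liora's 702,000 share passes to Liora's issue.
Hector's share (702,000) is divided into 3 shares of 234,000: Csilla and Nkechi each take 234,000; Florian's 234,000 share passes to Florian's issue.
Florian's share (234,000) is divided into 3 shares of 78,000: Bruno, Ulla, and Ingrid each take 78,000.
Faisal's share (702,000) is divided into 3 shares of 234,000: Quilla and Dora each take 234,000; Jessamy's 234,000 share passes to Jessamy's issue.
Jessamy's share (234,000) is divided into 2 shares of 117,000: Nikolai and Uma each take 117,000.
Liora's share (702,000) is divided into 2 shares of 351,000: Gabor and Reuben each take 351,000.

Bruno receives 78,000.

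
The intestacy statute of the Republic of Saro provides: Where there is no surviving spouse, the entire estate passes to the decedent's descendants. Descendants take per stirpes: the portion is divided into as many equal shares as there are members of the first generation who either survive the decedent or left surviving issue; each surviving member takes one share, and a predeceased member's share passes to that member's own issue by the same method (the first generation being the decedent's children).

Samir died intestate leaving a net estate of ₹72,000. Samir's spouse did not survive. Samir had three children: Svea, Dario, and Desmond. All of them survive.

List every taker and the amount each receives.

The entire ₹72,000 passes to the descendants.
That amount (₹72,000) is divided into 3 shares of ₹24,000: Svea, Dario, and Desmond each take ₹24,000.

Svea: ₹24,000; Dario: ₹24,000; Desmond: ₹24,000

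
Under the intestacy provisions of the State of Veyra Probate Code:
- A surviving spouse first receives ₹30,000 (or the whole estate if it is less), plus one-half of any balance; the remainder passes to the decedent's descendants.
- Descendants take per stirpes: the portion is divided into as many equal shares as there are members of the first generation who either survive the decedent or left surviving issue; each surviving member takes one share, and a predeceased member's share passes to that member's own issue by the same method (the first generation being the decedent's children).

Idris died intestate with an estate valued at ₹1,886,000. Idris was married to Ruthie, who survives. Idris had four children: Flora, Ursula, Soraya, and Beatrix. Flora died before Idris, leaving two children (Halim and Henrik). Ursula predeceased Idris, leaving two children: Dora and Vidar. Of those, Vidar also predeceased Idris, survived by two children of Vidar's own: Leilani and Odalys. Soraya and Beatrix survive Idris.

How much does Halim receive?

Halim receives ₹116,000.

Ruthie first takes ₹30,000, leaving a balance of ₹1,856,000. Ruthie then takes one-half of the balance (₹928,000), for a total of ₹958,000. The remaining ₹928,000 passes to the descendants.
The descendants' portion (₹928,000) is divided into 4 shares of ₹232,000: Soraya and Beatrix each take ₹232,000; Flora's ₹232,000 share passes to Flora's issue; Ursula's ₹232,000 share passes to Ursula's issue.
Flora's share (₹232,000) is divided into 2 shares of ₹116,000: Halim and Henrik each take ₹116,000.
Ursula's share (₹232,000) is divided into 2 shares of ₹116,000: Dora takes ₹116,000; Vidar's ₹116,000 share passes to Vidar's issue.
Vidar's share (₹116,000) is divided into 2 shares of ₹58,000: Leilani and Odalys each take ₹58,000.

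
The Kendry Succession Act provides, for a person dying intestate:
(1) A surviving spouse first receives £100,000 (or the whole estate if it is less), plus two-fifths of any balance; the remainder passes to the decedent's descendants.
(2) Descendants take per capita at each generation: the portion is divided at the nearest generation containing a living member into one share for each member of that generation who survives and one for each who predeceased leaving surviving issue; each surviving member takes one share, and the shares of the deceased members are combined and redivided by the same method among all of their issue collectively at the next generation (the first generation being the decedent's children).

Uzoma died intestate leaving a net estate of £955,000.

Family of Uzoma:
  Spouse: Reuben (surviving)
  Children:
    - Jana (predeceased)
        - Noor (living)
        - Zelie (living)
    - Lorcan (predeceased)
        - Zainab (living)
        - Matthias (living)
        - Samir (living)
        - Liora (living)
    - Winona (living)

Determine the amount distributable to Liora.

Liora receives £57,000.

Reuben first takes £100,000, leaving a balance of £855,000. Reuben then takes two-fifths of the balance (£342,000), for a total of £442,000. The remaining £513,000 passes to the descendants.
The descendants' portion (£513,000) is divided at the children's generation into 3 shares of £171,000. Winona takes £171,000. The 2 shares of the deceased (Jana and Lorcan) are combined into a pool of £342,000.
That pool (£342,000) is divided at the grandchildren's generation equally among Noor, Zelie, Zainab, Matthias, Samir, and Liora: £57,000 each.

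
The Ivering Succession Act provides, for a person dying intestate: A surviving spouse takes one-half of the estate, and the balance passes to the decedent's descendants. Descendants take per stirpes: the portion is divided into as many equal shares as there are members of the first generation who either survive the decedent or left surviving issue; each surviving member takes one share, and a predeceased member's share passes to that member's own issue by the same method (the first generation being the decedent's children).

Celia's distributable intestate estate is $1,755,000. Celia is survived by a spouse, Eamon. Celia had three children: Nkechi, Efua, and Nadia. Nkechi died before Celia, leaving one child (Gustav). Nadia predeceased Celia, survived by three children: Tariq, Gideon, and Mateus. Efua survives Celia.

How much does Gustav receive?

Eamon takes one-half of $1,755,000 = $877,500. The remaining $877,500 passes to the descendants.
The descendants' portion ($877,500) is divided into 3 shares of $292,500: Efua takes $292,500; Nkechi's $292,500 share passes to Nkechi's issue; Nadia's $292,500 share passes to Nadia's issue.
Nkechi's share ($292,500) passes entirely to Gustav.
Nadia's share ($292,500) is divided into 3 shares of $97,500: Tariq, Gideon, and Mateus each take $97,500.

Gustav receives $292,500.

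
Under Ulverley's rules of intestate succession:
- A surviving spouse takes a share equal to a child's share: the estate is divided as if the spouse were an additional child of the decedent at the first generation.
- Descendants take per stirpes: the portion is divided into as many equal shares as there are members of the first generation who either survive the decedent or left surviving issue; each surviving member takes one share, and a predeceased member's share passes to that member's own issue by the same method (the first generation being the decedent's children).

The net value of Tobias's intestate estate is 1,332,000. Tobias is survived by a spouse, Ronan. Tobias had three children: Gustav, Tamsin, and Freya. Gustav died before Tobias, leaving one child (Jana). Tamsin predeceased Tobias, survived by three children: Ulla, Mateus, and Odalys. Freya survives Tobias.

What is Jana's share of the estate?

The spouse counts as an additional share at the children's level, so there are 4 primary shares of 333,000. Ronan takes one such share (333,000).
The children's combined portion (999,000) is divided into 3 shares of 333,000: Freya takes 333,000; Gustav's 333,000 share passes to Gustav's issue; Tamsin's 333,000 share passes to Tamsin's issue.
Gustav's share (333,000) passes entirely to Jana.
Tamsin's share (333,000) is divided into 3 shares of 111,000: Ulla, Mateus, and Odalys each take 111,000.

Jana receives 333,000.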